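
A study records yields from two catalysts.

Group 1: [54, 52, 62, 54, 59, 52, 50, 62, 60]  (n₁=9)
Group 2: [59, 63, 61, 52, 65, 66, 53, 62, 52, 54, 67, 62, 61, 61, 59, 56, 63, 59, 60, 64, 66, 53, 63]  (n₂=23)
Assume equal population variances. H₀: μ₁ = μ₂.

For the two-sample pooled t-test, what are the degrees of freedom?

degrees of freedom = 30

df = n₁ + n₂ − 2 = 9 + 23 − 2 = 30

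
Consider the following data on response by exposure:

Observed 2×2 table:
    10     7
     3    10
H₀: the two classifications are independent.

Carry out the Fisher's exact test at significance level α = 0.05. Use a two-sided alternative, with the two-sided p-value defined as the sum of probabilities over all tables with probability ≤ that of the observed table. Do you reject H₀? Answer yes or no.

reject H₀: no

Margins: r₁=17, r₂=13, c₁=13, c₂=17, n=30
p_obs = C(17,10)·C(13,3)/C(30,13); sum pmf over tables with pmf ≤ p_obs
p-value (two-sided) = 0.07112
At α=0.05: p ≥ α → fail to reject H₀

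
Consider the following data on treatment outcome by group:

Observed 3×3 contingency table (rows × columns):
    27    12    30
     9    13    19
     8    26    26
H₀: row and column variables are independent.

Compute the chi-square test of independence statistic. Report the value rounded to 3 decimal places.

test statistic = 15.887

Row totals [69, 41, 60], col totals [44, 51, 75], n=170
χ² = (27−17.86)²/17.86 + (12−20.70)²/20.70 + (30−30.44)²/30.44 + (9−10.61)²/10.61 + (13−12.30)²/12.30 + (19−18.09)²/18.09 + (8−15.53)²/15.53 + (26−18.00)²/18.00 + (26−26.47)²/26.47 = 15.8870
df = 4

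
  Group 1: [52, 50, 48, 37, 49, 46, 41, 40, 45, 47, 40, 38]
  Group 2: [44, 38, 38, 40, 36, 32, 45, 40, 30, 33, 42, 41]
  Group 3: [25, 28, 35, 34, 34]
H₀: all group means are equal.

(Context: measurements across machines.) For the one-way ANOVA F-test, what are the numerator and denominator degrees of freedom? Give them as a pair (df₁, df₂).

k = 3 groups, N = 29 total
df = (k−1, N−k) = (3−1, 29−3) = (2, 26)

degrees of freedom = [2, 26]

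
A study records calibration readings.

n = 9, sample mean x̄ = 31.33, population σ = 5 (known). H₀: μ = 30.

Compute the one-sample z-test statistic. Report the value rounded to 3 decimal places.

test statistic = 0.798

SE = σ/√n = 5/√9 = 1.6667
z = (x̄−μ₀)/SE = (31.33−30)/1.6667 = 0.7980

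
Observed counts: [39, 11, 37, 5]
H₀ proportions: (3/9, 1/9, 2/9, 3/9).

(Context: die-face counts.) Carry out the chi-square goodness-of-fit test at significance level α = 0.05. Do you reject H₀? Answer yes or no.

reject H₀: yes

n = 92; E_i = n·p_i = [30.67, 10.22, 20.44, 30.67]
χ² = (39−30.67)²/30.67 + (11−10.22)²/10.22 + (37−20.44)²/20.44 + (5−30.67)²/30.67 = 37.2120
df = 3
p-value (upper-tail) = 0.00000
At α=0.05: p < α → reject H₀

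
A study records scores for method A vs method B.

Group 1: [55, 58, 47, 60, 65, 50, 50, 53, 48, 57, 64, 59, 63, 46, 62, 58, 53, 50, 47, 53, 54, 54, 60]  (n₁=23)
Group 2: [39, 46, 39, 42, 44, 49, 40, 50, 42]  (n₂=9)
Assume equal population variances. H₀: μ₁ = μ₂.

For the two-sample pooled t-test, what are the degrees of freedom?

degrees of freedom = 30

df = n₁ + n₂ − 2 = 23 + 9 − 2 = 30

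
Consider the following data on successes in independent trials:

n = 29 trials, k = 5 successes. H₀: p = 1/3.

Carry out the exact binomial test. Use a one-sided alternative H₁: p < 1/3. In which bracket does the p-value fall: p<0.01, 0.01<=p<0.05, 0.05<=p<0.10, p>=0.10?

Exact binomial: n=29, k=5, p₀=1/3=0.3333
P(X≤5) from Σ C(n,i)·p₀^i·(1−p₀)^(n−i)
p-value (one-sided, H₁ less) = 0.04513
→ bracket: 0.01<=p<0.05

p-value bracket: 0.01<=p<0.05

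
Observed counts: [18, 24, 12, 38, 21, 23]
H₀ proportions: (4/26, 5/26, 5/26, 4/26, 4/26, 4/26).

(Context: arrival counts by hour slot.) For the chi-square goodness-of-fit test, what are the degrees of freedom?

df = k − 1 = 6 − 1 = 5

degrees of freedom = 5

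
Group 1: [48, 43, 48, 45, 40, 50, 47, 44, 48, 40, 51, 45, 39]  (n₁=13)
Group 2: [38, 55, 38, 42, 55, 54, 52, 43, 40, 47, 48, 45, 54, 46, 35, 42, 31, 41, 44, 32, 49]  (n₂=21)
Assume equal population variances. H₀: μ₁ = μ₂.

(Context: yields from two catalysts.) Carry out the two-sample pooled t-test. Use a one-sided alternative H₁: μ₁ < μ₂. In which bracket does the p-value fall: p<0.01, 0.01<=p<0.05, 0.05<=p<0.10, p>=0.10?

x̄₁=45.231, s₁=3.898, n₁=13
x̄₂=44.333, s₂=7.276, n₂=21
s_p² = [12·3.898² + 20·7.276²]/32 = 38.7804
SE = √(s_p²·(1/13+1/21)) = 2.1977
t = (45.231−44.333)/2.1977 = 0.4084
df = 32
p-value (one-sided, H₁ less) = 0.65713
→ bracket: p>=0.10

p-value bracket: p>=0.10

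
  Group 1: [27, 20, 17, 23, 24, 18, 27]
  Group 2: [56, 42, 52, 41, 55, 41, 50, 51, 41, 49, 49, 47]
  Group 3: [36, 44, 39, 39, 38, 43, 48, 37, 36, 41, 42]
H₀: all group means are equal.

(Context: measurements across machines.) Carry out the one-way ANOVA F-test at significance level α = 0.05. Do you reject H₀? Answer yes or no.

Group means [22.29, 47.83, 40.27], grand mean 39.100
SSB = Σnᵢ(x̄ᵢ−x̄)² = 2909.423; SSW = ΣΣ(x−x̄ᵢ)² = 567.277
MSB = 2909.423/2 = 1454.7115; MSW = 567.277/27 = 21.0103
F = MSB/MSW = 69.2381
df = (2, 27)
p-value (upper-tail) = 0.00000
At α=0.05: p < α → reject H₀

reject H₀: yes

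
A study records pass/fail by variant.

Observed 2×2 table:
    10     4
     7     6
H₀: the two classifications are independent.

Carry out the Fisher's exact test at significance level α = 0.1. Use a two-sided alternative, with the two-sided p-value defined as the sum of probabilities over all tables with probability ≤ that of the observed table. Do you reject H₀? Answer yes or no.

Margins: r₁=14, r₂=13, c₁=17, c₂=10, n=27
p_obs = C(14,10)·C(13,7)/C(27,17); sum pmf over tables with pmf ≤ p_obs
p-value (two-sided) = 0.44007
At α=0.1: p ≥ α → fail to reject H₀

reject H₀: no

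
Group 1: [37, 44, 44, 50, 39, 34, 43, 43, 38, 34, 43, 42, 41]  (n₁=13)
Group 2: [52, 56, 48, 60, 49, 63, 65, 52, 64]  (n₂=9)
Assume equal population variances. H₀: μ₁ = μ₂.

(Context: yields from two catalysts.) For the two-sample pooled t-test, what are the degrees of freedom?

degrees of freedom = 20

df = n₁ + n₂ − 2 = 13 + 9 − 2 = 20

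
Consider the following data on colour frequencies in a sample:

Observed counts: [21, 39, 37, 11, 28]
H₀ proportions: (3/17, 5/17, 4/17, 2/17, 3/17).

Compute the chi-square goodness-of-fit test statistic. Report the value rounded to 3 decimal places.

n = 136; E_i = n·p_i = [24.00, 40.00, 32.00, 16.00, 24.00]
χ² = (21−24.00)²/24.00 + (39−40.00)²/40.00 + (37−32.00)²/32.00 + (11−16.00)²/16.00 + (28−24.00)²/24.00 = 3.4104
df = 4

test statistic = 3.410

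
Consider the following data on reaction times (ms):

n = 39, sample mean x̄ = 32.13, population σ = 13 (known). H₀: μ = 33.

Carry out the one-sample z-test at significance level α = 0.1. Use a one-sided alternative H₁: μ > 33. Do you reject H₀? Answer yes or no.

SE = σ/√n = 13/√39 = 2.0817
z = (x̄−μ₀)/SE = (32.13−33)/2.0817 = -0.4179
p-value (one-sided, H₁ greater) = 0.66200
At α=0.1: p ≥ α → fail to reject H₀

reject H₀: no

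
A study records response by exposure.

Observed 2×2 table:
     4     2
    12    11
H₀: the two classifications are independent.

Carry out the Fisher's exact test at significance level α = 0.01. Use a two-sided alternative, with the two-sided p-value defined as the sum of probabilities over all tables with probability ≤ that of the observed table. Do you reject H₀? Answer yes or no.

reject H₀: no

Margins: r₁=6, r₂=23, c₁=16, c₂=13, n=29
p_obs = C(6,4)·C(23,12)/C(29,16); sum pmf over tables with pmf ≤ p_obs
p-value (two-sided) = 0.66284
At α=0.01: p ≥ α → fail to reject H₀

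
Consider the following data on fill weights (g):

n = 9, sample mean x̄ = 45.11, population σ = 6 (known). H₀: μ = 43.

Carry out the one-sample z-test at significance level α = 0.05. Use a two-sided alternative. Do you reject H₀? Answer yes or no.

reject H₀: no

SE = σ/√n = 6/√9 = 2.0000
z = (x̄−μ₀)/SE = (45.11−43)/2.0000 = 1.0550
p-value (two-sided) = 0.29143
At α=0.05: p ≥ α → fail to reject H₀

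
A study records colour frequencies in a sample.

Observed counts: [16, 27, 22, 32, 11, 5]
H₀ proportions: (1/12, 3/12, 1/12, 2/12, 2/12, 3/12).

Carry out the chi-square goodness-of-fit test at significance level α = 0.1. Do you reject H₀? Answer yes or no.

n = 113; E_i = n·p_i = [9.42, 28.25, 9.42, 18.83, 18.83, 28.25]
χ² = (16−9.42)²/9.42 + (27−28.25)²/28.25 + (22−9.42)²/9.42 + (32−18.83)²/18.83 + (11−18.83)²/18.83 + (5−28.25)²/28.25 = 53.0708
df = 5
p-value (upper-tail) = 0.00000
At α=0.1: p < α → reject H₀

reject H₀: yes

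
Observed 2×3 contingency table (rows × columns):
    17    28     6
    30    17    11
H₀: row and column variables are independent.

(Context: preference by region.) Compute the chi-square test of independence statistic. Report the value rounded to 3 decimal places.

test statistic = 7.336

Row totals [51, 58], col totals [47, 45, 17], n=109
χ² = (17−21.99)²/21.99 + (28−21.06)²/21.06 + (6−7.95)²/7.95 + (30−25.01)²/25.01 + (17−23.94)²/23.94 + (11−9.05)²/9.05 = 7.3359
df = 2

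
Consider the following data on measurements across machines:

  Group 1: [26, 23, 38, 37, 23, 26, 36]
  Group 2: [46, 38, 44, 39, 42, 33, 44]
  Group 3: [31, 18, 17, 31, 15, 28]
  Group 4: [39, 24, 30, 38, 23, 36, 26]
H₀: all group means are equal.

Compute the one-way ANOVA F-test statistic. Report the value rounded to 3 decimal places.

test statistic = 8.317

Group means [29.86, 40.86, 23.33, 30.86], grand mean 31.519
SSB = Σnᵢ(x̄ᵢ−x̄)² = 1034.836; SSW = ΣΣ(x−x̄ᵢ)² = 953.905
MSB = 1034.836/3 = 344.9453; MSW = 953.905/23 = 41.4741
F = MSB/MSW = 8.3171
df = (3, 23)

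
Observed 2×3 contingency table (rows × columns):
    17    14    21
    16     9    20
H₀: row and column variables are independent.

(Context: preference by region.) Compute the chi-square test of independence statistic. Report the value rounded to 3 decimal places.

Row totals [52, 45], col totals [33, 23, 41], n=97
χ² = (17−17.69)²/17.69 + (14−12.33)²/12.33 + (21−21.98)²/21.98 + (16−15.31)²/15.31 + (9−10.67)²/10.67 + (20−19.02)²/19.02 = 0.6398
df = 2

test statistic = 0.640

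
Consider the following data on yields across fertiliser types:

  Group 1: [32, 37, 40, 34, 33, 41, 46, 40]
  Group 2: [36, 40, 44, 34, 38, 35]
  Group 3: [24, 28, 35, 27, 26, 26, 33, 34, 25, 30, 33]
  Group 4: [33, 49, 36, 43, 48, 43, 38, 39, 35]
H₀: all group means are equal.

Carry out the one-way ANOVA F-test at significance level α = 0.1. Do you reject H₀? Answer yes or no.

reject H₀: yes

Group means [37.88, 37.83, 29.18, 40.44], grand mean 35.735
SSB = Σnᵢ(x̄ᵢ−x̄)² = 735.051; SSW = ΣΣ(x−x̄ᵢ)² = 641.567
MSB = 735.051/3 = 245.0169; MSW = 641.567/30 = 21.3856
F = MSB/MSW = 11.4571
df = (3, 30)
p-value (upper-tail) = 0.00004
At α=0.1: p < α → reject H₀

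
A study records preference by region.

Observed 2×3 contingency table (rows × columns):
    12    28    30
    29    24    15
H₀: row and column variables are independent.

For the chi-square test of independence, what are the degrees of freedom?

df = (r−1)(c−1) = (2−1)·(3−1) = 2

degrees of freedom = 2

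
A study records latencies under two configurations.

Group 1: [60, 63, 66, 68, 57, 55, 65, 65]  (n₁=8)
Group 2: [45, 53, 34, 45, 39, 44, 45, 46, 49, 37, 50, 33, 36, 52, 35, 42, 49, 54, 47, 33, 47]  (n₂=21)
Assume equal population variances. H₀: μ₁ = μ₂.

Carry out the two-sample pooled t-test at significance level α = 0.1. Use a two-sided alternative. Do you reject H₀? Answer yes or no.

reject H₀: yes

x̄₁=62.375, s₁=4.596, n₁=8
x̄₂=43.571, s₂=6.772, n₂=21
s_p² = [7·4.596² + 20·6.772²]/27 = 39.4451
SE = √(s_p²·(1/8+1/21)) = 2.6094
t = (62.375−43.571)/2.6094 = 7.2061
df = 27
p-value (two-sided) = 0.00000
At α=0.1: p < α → reject H₀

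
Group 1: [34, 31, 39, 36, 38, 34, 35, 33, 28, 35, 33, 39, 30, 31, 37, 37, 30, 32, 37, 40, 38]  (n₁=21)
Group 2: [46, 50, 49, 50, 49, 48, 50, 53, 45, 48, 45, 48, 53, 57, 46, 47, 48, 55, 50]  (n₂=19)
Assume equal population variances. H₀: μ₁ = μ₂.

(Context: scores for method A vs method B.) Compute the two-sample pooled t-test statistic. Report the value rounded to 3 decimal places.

x̄₁=34.619, s₁=3.427, n₁=21
x̄₂=49.316, s₂=3.267, n₂=19
s_p² = [20·3.427² + 18·3.267²]/38 = 11.2384
SE = √(s_p²·(1/21+1/19)) = 1.0614
t = (34.619−49.316)/1.0614 = -13.8461
df = 38

test statistic = -13.846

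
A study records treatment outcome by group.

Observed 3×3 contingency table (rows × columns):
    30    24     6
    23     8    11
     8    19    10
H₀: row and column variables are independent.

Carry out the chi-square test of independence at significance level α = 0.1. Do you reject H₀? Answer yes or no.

reject H₀: yes

Row totals [60, 42, 37], col totals [61, 51, 27], n=139
χ² = (30−26.33)²/26.33 + (24−22.01)²/22.01 + (6−11.65)²/11.65 + (23−18.43)²/18.43 + (8−15.41)²/15.41 + (11−8.16)²/8.16 + (8−16.24)²/16.24 + (19−13.58)²/13.58 + (10−7.19)²/7.19 = 16.5666
df = 4
p-value (upper-tail) = 0.00235
At α=0.1: p < α → reject H₀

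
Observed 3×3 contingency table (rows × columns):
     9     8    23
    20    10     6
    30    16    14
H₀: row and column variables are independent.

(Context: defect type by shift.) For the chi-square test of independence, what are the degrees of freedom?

df = (r−1)(c−1) = (3−1)·(3−1) = 4

degrees of freedom = 4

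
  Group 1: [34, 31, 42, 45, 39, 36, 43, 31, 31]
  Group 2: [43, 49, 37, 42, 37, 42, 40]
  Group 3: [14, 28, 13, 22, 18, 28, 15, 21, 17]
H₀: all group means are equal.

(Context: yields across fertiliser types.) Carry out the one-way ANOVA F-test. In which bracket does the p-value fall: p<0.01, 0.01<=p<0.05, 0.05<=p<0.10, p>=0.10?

p-value bracket: p<0.01

Group means [36.89, 41.43, 19.56], grand mean 31.920
SSB = Σnᵢ(x̄ᵢ−x̄)² = 2231.015; SSW = ΣΣ(x−x̄ᵢ)² = 602.825
MSB = 2231.015/2 = 1115.5073; MSW = 602.825/22 = 27.4012
F = MSB/MSW = 40.7102
df = (2, 22)
p-value (upper-tail) = 0.00000
→ bracket: p<0.01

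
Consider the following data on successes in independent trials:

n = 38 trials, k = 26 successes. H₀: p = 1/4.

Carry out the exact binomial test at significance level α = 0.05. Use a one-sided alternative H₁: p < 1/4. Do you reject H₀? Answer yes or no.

reject H₀: no

Exact binomial: n=38, k=26, p₀=1/4=0.2500
P(X≤26) from Σ C(n,i)·p₀^i·(1−p₀)^(n−i)
p-value (one-sided, H₁ less) = 1.00000
At α=0.05: p ≥ α → fail to reject H₀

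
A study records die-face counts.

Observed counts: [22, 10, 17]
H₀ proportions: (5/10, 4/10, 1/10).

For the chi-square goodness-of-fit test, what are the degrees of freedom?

df = k − 1 = 3 − 1 = 2

degrees of freedom = 2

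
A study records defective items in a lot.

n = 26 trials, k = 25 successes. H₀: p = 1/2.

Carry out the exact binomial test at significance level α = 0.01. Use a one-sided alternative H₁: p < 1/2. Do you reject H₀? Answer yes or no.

reject H₀: no

Exact binomial: n=26, k=25, p₀=1/2=0.5000
P(X≤25) from Σ C(n,i)·p₀^i·(1−p₀)^(n−i)
p-value (one-sided, H₁ less) = 1.00000
At α=0.01: p ≥ α → fail to reject H₀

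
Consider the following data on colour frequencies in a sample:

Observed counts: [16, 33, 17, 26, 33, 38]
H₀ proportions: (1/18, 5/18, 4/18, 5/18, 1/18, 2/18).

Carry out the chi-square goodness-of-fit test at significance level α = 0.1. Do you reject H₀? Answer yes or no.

n = 163; E_i = n·p_i = [9.06, 45.28, 36.22, 45.28, 9.06, 18.11]
χ² = (16−9.06)²/9.06 + (33−45.28)²/45.28 + (17−36.22)²/36.22 + (26−45.28)²/45.28 + (33−9.06)²/9.06 + (38−18.11)²/18.11 = 112.2178
df = 5
p-value (upper-tail) = 0.00000
At α=0.1: p < α → reject H₀

reject H₀: yes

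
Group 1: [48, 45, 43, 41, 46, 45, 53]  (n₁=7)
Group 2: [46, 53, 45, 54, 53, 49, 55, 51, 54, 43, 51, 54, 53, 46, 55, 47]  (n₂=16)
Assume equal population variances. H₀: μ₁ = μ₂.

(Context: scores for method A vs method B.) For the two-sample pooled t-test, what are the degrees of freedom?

df = n₁ + n₂ − 2 = 7 + 16 − 2 = 21

degrees of freedom = 21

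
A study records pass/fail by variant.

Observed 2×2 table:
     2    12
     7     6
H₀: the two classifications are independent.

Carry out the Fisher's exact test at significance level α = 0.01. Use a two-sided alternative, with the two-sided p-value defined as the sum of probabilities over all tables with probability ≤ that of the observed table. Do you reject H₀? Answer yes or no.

reject H₀: no

Margins: r₁=14, r₂=13, c₁=9, c₂=18, n=27
p_obs = C(14,2)·C(13,7)/C(27,9); sum pmf over tables with pmf ≤ p_obs
p-value (two-sided) = 0.04607
At α=0.01: p ≥ α → fail to reject H₀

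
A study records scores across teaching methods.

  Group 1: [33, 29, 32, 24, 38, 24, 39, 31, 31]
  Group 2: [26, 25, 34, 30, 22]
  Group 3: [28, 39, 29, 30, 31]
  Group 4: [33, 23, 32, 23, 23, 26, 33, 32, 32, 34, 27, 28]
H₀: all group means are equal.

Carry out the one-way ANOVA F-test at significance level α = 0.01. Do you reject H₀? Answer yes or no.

Group means [31.22, 27.40, 31.40, 28.83], grand mean 29.710
SSB = Σnᵢ(x̄ᵢ−x̄)² = 70.765; SSW = ΣΣ(x−x̄ᵢ)² = 589.622
MSB = 70.765/3 = 23.5883; MSW = 589.622/27 = 21.8379
F = MSB/MSW = 1.0802
df = (3, 27)
p-value (upper-tail) = 0.37415
At α=0.01: p ≥ α → fail to reject H₀

reject H₀: no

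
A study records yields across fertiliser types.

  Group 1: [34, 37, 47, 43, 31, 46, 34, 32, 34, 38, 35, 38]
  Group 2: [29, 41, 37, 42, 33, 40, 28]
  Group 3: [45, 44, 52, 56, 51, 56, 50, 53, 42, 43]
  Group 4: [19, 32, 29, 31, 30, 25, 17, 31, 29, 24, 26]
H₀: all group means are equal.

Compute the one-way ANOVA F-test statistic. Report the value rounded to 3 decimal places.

test statistic = 31.800

Group means [37.42, 35.71, 49.20, 26.64], grand mean 37.100
SSB = Σnᵢ(x̄ᵢ−x̄)² = 2683.109; SSW = ΣΣ(x−x̄ᵢ)² = 1012.491
MSB = 2683.109/3 = 894.3698; MSW = 1012.491/36 = 28.1247
F = MSB/MSW = 31.8001
df = (3, 36)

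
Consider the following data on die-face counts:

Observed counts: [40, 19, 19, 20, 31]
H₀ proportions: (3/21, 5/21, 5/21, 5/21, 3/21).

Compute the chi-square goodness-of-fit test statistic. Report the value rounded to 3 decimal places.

test statistic = 46.499

n = 129; E_i = n·p_i = [18.43, 30.71, 30.71, 30.71, 18.43]
χ² = (40−18.43)²/18.43 + (19−30.71)²/30.71 + (19−30.71)²/30.71 + (20−30.71)²/30.71 + (31−18.43)²/18.43 = 46.4992
df = 4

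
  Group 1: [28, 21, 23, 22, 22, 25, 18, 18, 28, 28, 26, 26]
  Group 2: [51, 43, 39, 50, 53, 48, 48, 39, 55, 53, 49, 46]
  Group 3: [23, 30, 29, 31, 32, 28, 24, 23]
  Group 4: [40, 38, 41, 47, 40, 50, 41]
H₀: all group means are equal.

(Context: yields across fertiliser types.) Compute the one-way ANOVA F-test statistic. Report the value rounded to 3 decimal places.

Group means [23.75, 47.83, 27.50, 42.43], grand mean 35.282
SSB = Σnᵢ(x̄ᵢ−x̄)² = 4328.266; SSW = ΣΣ(x−x̄ᵢ)² = 657.631
MSB = 4328.266/3 = 1442.7555; MSW = 657.631/35 = 18.7895
F = MSB/MSW = 76.7854
df = (3, 35)

test statistic = 76.785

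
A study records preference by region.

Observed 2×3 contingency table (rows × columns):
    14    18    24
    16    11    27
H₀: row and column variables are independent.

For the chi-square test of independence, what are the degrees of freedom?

df = (r−1)(c−1) = (2−1)·(3−1) = 2

degrees of freedom = 2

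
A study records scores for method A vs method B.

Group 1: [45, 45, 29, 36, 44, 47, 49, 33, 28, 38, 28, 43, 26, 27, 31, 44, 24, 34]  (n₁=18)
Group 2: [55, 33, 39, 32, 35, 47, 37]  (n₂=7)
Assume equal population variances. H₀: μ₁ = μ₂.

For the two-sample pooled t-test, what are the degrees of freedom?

df = n₁ + n₂ − 2 = 18 + 7 − 2 = 23

degrees of freedom = 23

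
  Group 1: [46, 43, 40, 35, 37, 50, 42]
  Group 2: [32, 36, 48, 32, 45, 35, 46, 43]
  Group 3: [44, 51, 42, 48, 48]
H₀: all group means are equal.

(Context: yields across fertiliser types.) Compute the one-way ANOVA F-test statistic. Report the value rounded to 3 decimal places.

test statistic = 2.501

Group means [41.86, 39.62, 46.60], grand mean 42.150
SSB = Σnᵢ(x̄ᵢ−x̄)² = 150.618; SSW = ΣΣ(x−x̄ᵢ)² = 511.932
MSB = 150.618/2 = 75.3089; MSW = 511.932/17 = 30.1137
F = MSB/MSW = 2.5008
df = (2, 17)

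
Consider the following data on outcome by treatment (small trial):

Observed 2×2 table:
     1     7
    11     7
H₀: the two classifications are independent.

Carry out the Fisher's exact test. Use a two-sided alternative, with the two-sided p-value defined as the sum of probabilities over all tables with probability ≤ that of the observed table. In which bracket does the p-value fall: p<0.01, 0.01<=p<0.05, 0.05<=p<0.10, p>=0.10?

Margins: r₁=8, r₂=18, c₁=12, c₂=14, n=26
p_obs = C(8,1)·C(18,11)/C(26,12); sum pmf over tables with pmf ≤ p_obs
p-value (two-sided) = 0.03570
→ bracket: 0.01<=p<0.05

p-value bracket: 0.01<=p<0.05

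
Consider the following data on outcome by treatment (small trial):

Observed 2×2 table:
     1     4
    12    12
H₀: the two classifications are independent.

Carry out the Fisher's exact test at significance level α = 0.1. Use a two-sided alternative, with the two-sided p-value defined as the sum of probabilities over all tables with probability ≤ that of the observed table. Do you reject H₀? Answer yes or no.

Margins: r₁=5, r₂=24, c₁=13, c₂=16, n=29
p_obs = C(5,1)·C(24,12)/C(29,13); sum pmf over tables with pmf ≤ p_obs
p-value (two-sided) = 0.34319
At α=0.1: p ≥ α → fail to reject H₀

reject H₀: no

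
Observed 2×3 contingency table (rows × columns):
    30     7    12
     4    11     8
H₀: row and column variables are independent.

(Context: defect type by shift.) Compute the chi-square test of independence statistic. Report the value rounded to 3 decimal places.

test statistic = 14.009

Row totals [49, 23], col totals [34, 18, 20], n=72
χ² = (30−23.14)²/23.14 + (7−12.25)²/12.25 + (12−13.61)²/13.61 + (4−10.86)²/10.86 + (11−5.75)²/5.75 + (8−6.39)²/6.39 = 14.0092
df = 2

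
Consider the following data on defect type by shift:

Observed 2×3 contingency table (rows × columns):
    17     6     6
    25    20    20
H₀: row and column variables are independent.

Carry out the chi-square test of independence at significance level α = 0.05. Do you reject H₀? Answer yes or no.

Row totals [29, 65], col totals [42, 26, 26], n=94
χ² = (17−12.96)²/12.96 + (6−8.02)²/8.02 + (6−8.02)²/8.02 + (25−29.04)²/29.04 + (20−17.98)²/17.98 + (20−17.98)²/17.98 = 3.2971
df = 2
p-value (upper-tail) = 0.19233
At α=0.05: p ≥ α → fail to reject H₀

reject H₀: no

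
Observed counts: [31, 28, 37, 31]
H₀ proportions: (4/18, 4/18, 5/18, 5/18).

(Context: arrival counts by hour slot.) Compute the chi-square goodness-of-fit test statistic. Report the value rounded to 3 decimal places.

test statistic = 0.878

n = 127; E_i = n·p_i = [28.22, 28.22, 35.28, 35.28]
χ² = (31−28.22)²/28.22 + (28−28.22)²/28.22 + (37−35.28)²/35.28 + (31−35.28)²/35.28 = 0.8780
df = 3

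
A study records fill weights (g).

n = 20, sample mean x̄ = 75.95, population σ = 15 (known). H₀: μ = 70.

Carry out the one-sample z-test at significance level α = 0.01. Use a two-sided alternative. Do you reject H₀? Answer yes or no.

reject H₀: no

SE = σ/√n = 15/√20 = 3.3541
z = (x̄−μ₀)/SE = (75.95−70)/3.3541 = 1.7739
p-value (two-sided) = 0.07607
At α=0.01: p ≥ α → fail to reject H₀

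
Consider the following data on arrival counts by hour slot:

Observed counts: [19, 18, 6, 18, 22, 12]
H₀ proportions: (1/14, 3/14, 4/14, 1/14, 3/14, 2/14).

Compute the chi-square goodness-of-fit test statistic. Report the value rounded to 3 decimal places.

test statistic = 57.575

n = 95; E_i = n·p_i = [6.79, 20.36, 27.14, 6.79, 20.36, 13.57]
χ² = (19−6.79)²/6.79 + (18−20.36)²/20.36 + (6−27.14)²/27.14 + (18−6.79)²/6.79 + (22−20.36)²/20.36 + (12−13.57)²/13.57 = 57.5754
df = 5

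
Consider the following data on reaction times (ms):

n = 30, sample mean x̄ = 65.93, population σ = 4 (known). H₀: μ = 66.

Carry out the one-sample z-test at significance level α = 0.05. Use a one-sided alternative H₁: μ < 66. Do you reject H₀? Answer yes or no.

reject H₀: no

SE = σ/√n = 4/√30 = 0.7303
z = (x̄−μ₀)/SE = (65.93−66)/0.7303 = -0.0959
p-value (one-sided, H₁ less) = 0.46182
At α=0.05: p ≥ α → fail to reject H₀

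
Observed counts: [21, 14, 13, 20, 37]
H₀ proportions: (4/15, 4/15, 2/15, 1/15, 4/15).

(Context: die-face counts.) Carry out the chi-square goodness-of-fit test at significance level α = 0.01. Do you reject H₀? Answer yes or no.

n = 105; E_i = n·p_i = [28.00, 28.00, 14.00, 7.00, 28.00]
χ² = (21−28.00)²/28.00 + (14−28.00)²/28.00 + (13−14.00)²/14.00 + (20−7.00)²/7.00 + (37−28.00)²/28.00 = 35.8571
df = 4
p-value (upper-tail) = 0.00000
At α=0.01: p < α → reject H₀

reject H₀: yes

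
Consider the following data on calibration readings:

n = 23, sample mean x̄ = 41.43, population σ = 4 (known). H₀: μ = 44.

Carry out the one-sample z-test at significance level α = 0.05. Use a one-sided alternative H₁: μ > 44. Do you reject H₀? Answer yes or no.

SE = σ/√n = 4/√23 = 0.8341
z = (x̄−μ₀)/SE = (41.43−44)/0.8341 = -3.0813
p-value (one-sided, H₁ greater) = 0.99897
At α=0.05: p ≥ α → fail to reject H₀

reject H₀: no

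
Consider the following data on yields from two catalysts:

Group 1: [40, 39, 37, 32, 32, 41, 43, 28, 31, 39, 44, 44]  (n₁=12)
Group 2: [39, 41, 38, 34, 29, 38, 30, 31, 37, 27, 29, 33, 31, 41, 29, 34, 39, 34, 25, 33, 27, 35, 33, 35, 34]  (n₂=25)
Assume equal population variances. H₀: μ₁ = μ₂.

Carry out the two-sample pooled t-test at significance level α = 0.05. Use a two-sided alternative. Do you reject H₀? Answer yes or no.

reject H₀: yes

x̄₁=37.500, s₁=5.486, n₁=12
x̄₂=33.440, s₂=4.445, n₂=25
s_p² = [11·5.486² + 24·4.445²]/35 = 23.0046
SE = √(s_p²·(1/12+1/25)) = 1.6844
t = (37.500−33.440)/1.6844 = 2.4103
df = 35
p-value (two-sided) = 0.02133
At α=0.05: p < α → reject H₀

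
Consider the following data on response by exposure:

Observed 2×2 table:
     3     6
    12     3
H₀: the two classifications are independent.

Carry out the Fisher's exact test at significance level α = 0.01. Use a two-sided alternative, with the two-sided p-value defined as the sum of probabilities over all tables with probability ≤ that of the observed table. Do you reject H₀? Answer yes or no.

Margins: r₁=9, r₂=15, c₁=15, c₂=9, n=24
p_obs = C(9,3)·C(15,12)/C(24,15); sum pmf over tables with pmf ≤ p_obs
p-value (two-sided) = 0.03605
At α=0.01: p ≥ α → fail to reject H₀

reject H₀: no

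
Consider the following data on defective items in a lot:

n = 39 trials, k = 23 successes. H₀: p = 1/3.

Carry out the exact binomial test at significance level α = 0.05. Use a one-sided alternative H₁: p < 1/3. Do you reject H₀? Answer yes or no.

Exact binomial: n=39, k=23, p₀=1/3=0.3333
P(X≤23) from Σ C(n,i)·p₀^i·(1−p₀)^(n−i)
p-value (one-sided, H₁ less) = 0.99971
At α=0.05: p ≥ α → fail to reject H₀

reject H₀: no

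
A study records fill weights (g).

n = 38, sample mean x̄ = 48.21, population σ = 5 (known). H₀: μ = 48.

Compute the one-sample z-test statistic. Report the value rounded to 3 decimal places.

test statistic = 0.259

SE = σ/√n = 5/√38 = 0.8111
z = (x̄−μ₀)/SE = (48.21−48)/0.8111 = 0.2589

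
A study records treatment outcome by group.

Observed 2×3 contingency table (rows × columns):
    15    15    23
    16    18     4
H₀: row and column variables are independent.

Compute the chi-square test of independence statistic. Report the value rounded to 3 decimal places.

Row totals [53, 38], col totals [31, 33, 27], n=91
χ² = (15−18.05)²/18.05 + (15−19.22)²/19.22 + (23−15.73)²/15.73 + (16−12.95)²/12.95 + (18−13.78)²/13.78 + (4−11.27)²/11.27 = 11.5157
df = 2

test statistic = 11.516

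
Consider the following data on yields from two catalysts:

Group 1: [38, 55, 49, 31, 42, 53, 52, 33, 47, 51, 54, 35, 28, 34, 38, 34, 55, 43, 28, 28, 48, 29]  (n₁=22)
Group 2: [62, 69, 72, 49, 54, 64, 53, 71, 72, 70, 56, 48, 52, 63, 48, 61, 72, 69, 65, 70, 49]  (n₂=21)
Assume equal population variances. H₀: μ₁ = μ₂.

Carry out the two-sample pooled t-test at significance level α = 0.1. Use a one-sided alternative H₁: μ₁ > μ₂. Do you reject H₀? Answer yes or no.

reject H₀: no

x̄₁=41.136, s₁=9.872, n₁=22
x̄₂=61.381, s₂=9.014, n₂=21
s_p² = [21·9.872² + 20·9.014²]/41 = 89.5498
SE = √(s_p²·(1/22+1/21)) = 2.8870
t = (41.136−61.381)/2.8870 = -7.0123
df = 41
p-value (one-sided, H₁ greater) = 1.00000
At α=0.1: p ≥ α → fail to reject H₀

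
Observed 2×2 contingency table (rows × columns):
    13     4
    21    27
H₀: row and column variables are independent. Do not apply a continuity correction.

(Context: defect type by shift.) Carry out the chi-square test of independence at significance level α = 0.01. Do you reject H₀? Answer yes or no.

reject H₀: no

Row totals [17, 48], col totals [34, 31], n=65
χ² = (13−8.89)²/8.89 + (4−8.11)²/8.11 + (21−25.11)²/25.11 + (27−22.89)²/22.89 = 5.3877
df = 1
p-value (upper-tail) = 0.02028
At α=0.01: p ≥ α → fail to reject H₀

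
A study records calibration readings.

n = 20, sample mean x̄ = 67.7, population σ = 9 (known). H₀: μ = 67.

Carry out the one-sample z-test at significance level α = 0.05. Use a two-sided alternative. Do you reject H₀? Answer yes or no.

SE = σ/√n = 9/√20 = 2.0125
z = (x̄−μ₀)/SE = (67.7−67)/2.0125 = 0.3478
p-value (two-sided) = 0.72797
At α=0.05: p ≥ α → fail to reject H₀

reject H₀: no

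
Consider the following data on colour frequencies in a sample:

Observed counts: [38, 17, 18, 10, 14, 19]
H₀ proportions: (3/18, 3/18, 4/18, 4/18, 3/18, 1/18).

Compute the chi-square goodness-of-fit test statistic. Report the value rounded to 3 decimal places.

test statistic = 56.241

n = 116; E_i = n·p_i = [19.33, 19.33, 25.78, 25.78, 19.33, 6.44]
χ² = (38−19.33)²/19.33 + (17−19.33)²/19.33 + (18−25.78)²/25.78 + (10−25.78)²/25.78 + (14−19.33)²/19.33 + (19−6.44)²/6.44 = 56.2414
df = 5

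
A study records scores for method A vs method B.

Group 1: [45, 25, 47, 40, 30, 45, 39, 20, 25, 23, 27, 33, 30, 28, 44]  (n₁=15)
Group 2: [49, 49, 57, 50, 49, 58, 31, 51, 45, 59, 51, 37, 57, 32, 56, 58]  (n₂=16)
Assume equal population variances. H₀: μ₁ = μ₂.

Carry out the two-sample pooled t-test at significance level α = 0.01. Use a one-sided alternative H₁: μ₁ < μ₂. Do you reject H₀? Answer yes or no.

x̄₁=33.400, s₁=9.117, n₁=15
x̄₂=49.312, s₂=9.016, n₂=16
s_p² = [14·9.117² + 15·9.016²]/29 = 82.1737
SE = √(s_p²·(1/15+1/16)) = 3.2579
t = (33.400−49.312)/3.2579 = -4.8842
df = 29
p-value (one-sided, H₁ less) = 0.00002
At α=0.01: p < α → reject H₀

reject H₀: yes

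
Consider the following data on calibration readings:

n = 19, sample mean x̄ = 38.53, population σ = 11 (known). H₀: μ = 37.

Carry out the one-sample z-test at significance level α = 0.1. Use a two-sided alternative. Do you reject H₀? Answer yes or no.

SE = σ/√n = 11/√19 = 2.5236
z = (x̄−μ₀)/SE = (38.53−37)/2.5236 = 0.6063
p-value (two-sided) = 0.54433
At α=0.1: p ≥ α → fail to reject H₀

reject H₀: no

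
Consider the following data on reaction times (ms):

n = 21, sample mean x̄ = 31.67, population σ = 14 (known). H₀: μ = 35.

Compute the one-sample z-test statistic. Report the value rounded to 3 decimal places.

test statistic = -1.090

SE = σ/√n = 14/√21 = 3.0551
z = (x̄−μ₀)/SE = (31.67−35)/3.0551 = -1.0900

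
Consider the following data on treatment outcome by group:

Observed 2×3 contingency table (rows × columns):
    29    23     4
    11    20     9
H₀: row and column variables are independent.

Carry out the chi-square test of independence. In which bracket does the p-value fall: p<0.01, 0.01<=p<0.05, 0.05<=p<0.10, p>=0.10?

p-value bracket: 0.01<=p<0.05

Row totals [56, 40], col totals [40, 43, 13], n=96
χ² = (29−23.33)²/23.33 + (23−25.08)²/25.08 + (4−7.58)²/7.58 + (11−16.67)²/16.67 + (20−17.92)²/17.92 + (9−5.42)²/5.42 = 7.7819
df = 2
p-value (upper-tail) = 0.02043
→ bracket: 0.01<=p<0.05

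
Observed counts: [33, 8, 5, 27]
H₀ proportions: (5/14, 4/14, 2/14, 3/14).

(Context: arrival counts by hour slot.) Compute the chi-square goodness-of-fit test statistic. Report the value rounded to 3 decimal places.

n = 73; E_i = n·p_i = [26.07, 20.86, 10.43, 15.64]
χ² = (33−26.07)²/26.07 + (8−20.86)²/20.86 + (5−10.43)²/10.43 + (27−15.64)²/15.64 = 20.8384
df = 3

test statistic = 20.838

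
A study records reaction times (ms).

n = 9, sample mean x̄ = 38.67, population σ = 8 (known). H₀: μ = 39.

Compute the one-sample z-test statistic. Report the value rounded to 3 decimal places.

SE = σ/√n = 8/√9 = 2.6667
z = (x̄−μ₀)/SE = (38.67−39)/2.6667 = -0.1237

test statistic = -0.124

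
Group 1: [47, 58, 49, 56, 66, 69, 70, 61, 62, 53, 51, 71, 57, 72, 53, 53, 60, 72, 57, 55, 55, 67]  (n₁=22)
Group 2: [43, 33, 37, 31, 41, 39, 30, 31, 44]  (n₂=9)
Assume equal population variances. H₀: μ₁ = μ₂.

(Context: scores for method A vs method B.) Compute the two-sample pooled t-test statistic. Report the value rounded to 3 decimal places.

x̄₁=59.727, s₁=7.820, n₁=22
x̄₂=36.556, s₂=5.480, n₂=9
s_p² = [21·7.820² + 8·5.480²]/29 = 52.5719
SE = √(s_p²·(1/22+1/9)) = 2.8690
t = (59.727−36.556)/2.8690 = 8.0767
df = 29

test statistic = 8.077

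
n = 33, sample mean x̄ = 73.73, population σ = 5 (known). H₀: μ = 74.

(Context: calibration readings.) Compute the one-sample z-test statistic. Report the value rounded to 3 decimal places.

test statistic = -0.310

SE = σ/√n = 5/√33 = 0.8704
z = (x̄−μ₀)/SE = (73.73−74)/0.8704 = -0.3102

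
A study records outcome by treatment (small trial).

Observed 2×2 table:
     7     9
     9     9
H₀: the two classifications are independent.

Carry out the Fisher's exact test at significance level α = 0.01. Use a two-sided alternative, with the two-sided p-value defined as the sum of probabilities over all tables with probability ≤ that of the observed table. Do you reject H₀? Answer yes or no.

Margins: r₁=16, r₂=18, c₁=16, c₂=18, n=34
p_obs = C(16,7)·C(18,9)/C(34,16); sum pmf over tables with pmf ≤ p_obs
p-value (two-sided) = 0.74448
At α=0.01: p ≥ α → fail to reject H₀

reject H₀: no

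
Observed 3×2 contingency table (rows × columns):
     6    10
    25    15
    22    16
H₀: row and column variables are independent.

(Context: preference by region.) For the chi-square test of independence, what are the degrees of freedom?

df = (r−1)(c−1) = (3−1)·(2−1) = 2

degrees of freedom = 2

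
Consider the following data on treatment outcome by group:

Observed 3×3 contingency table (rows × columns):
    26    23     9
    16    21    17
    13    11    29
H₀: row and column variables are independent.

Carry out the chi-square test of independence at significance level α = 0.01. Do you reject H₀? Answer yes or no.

reject H₀: yes

Row totals [58, 54, 53], col totals [55, 55, 55], n=165
χ² = (26−19.33)²/19.33 + (23−19.33)²/19.33 + (9−19.33)²/19.33 + (16−18.00)²/18.00 + (21−18.00)²/18.00 + (17−18.00)²/18.00 + (13−17.67)²/17.67 + (11−17.67)²/17.67 + (29−17.67)²/17.67 = 20.3139
df = 4
p-value (upper-tail) = 0.00043
At α=0.01: p < α → reject H₀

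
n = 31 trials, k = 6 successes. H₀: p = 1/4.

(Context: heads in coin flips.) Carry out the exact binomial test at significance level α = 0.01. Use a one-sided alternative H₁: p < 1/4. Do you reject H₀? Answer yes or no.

Exact binomial: n=31, k=6, p₀=1/4=0.2500
P(X≤6) from Σ C(n,i)·p₀^i·(1−p₀)^(n−i)
p-value (one-sided, H₁ less) = 0.31169
At α=0.01: p ≥ α → fail to reject H₀

reject H₀: no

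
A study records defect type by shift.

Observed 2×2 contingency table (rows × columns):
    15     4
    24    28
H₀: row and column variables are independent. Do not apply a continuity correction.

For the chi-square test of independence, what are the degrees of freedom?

df = (r−1)(c−1) = (2−1)·(2−1) = 1

degrees of freedom = 1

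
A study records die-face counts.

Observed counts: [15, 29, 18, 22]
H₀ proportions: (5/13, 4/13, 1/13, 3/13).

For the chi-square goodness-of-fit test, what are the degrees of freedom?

degrees of freedom = 3

df = k − 1 = 4 − 1 = 3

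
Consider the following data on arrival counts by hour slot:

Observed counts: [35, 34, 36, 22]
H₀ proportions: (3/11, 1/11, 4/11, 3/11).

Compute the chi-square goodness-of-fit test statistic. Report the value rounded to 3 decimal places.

n = 127; E_i = n·p_i = [34.64, 11.55, 46.18, 34.64]
χ² = (35−34.64)²/34.64 + (34−11.55)²/11.55 + (36−46.18)²/46.18 + (22−34.64)²/34.64 = 50.5302
df = 3

test statistic = 50.530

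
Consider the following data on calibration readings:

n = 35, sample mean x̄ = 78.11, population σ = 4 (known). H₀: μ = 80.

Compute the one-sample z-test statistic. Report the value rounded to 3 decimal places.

SE = σ/√n = 4/√35 = 0.6761
z = (x̄−μ₀)/SE = (78.11−80)/0.6761 = -2.7953

test statistic = -2.795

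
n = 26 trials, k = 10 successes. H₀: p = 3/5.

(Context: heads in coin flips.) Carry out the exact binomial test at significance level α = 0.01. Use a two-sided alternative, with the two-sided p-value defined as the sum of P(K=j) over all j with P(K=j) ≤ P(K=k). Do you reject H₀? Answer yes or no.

Exact binomial: n=26, k=10, p₀=3/5=0.6000
P(X=j) = C(n,j)·p₀^j·(1−p₀)^(n−j); p = Σ P(X=j) over j with P(X=j) ≤ P(X=10)
p-value (two-sided) = 0.02829
At α=0.01: p ≥ α → fail to reject H₀

reject H₀: no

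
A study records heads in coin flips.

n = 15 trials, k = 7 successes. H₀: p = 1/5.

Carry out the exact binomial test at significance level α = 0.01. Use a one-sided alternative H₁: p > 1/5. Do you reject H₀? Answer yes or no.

reject H₀: no

Exact binomial: n=15, k=7, p₀=1/5=0.2000
P(X≥7) from Σ C(n,i)·p₀^i·(1−p₀)^(n−i)
p-value (one-sided, H₁ greater) = 0.01806
At α=0.01: p ≥ α → fail to reject H₀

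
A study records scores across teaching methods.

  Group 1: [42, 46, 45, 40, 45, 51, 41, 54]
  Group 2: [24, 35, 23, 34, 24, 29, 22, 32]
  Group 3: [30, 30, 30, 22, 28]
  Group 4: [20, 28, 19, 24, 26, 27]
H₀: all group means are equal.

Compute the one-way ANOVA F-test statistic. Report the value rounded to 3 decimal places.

Group means [45.50, 27.88, 28.00, 24.00], grand mean 32.259
SSB = Σnᵢ(x̄ᵢ−x̄)² = 2056.310; SSW = ΣΣ(x−x̄ᵢ)² = 478.875
MSB = 2056.310/3 = 685.4367; MSW = 478.875/23 = 20.8207
F = MSB/MSW = 32.9210
df = (3, 23)

test statistic = 32.921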